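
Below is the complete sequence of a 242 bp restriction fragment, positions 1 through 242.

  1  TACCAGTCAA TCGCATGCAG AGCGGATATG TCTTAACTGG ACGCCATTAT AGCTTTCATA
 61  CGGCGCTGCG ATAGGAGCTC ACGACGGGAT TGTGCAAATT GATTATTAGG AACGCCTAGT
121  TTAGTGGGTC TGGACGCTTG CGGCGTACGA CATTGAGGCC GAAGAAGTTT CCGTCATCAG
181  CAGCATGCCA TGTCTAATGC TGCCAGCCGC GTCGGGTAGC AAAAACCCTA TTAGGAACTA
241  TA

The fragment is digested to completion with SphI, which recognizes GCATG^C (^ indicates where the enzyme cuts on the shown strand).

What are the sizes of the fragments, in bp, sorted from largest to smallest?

SphI sites (GCATGC) start at positions 13, 183.
SphI cuts after base 5 of each site (before the last base), so after positions 17, 187.
Linear molecule, 2 cuts → 3 fragments:
  1–17 → 17 bp
  18–187 → 170 bp
  188–242 → 55 bp
Sorted largest to smallest: 170, 55, 17 bp.

170, 55, 17 bp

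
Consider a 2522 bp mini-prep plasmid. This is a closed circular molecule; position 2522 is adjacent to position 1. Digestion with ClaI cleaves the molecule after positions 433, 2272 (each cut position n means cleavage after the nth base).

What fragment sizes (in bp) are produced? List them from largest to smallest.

Circular molecule, 2 cuts → 2 fragments:
  2272 − 433 = 1839 bp
  wrap: 2522 − 2272 + 433 = 683 bp
Sorted largest to smallest: 1839, 683 bp.

1839, 683 bp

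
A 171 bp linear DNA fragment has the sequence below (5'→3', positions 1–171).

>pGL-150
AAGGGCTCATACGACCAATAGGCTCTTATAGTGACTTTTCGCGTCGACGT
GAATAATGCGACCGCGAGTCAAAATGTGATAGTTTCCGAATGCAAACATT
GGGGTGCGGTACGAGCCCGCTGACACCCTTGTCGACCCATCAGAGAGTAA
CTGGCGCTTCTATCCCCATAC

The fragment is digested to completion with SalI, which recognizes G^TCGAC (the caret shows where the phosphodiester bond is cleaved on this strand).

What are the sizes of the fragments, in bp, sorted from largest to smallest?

SalI sites (GTCGAC) start at positions 43, 131.
SalI cuts after the first base of each site, so after positions 43, 131.
Linear molecule, 2 cuts → 3 fragments:
  1–43 → 43 bp
  44–131 → 88 bp
  132–171 → 40 bp
Sorted largest to smallest: 88, 43, 40 bp.

88, 43, 40 bp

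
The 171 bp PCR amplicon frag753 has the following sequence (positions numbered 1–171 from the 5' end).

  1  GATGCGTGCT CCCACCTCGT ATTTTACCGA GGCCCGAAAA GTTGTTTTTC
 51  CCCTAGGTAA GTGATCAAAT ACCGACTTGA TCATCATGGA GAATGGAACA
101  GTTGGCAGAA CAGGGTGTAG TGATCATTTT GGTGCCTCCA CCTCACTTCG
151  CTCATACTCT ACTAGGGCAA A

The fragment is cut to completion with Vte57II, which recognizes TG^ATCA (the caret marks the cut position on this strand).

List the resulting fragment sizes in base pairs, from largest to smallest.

Vte57II sites (TGATCA) start at positions 62, 78, 121.
Vte57II cuts after base 2 of each site, so after positions 63, 79, 122.
Linear molecule, 3 cuts → 4 fragments:
  1–63 → 63 bp
  64–79 → 16 bp
  80–122 → 43 bp
  123–171 → 49 bp
Sorted largest to smallest: 63, 49, 43, 16 bp.

63, 49, 43, 16 bp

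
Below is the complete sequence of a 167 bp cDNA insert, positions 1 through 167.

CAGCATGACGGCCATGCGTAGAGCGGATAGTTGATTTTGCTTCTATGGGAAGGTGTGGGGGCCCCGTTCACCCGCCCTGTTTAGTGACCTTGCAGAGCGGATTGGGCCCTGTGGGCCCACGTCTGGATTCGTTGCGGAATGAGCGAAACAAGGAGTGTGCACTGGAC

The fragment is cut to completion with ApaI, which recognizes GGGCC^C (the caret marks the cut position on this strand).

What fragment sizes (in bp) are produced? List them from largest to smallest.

ApaI sites (GGGCCC) start at positions 59, 104, 113.
ApaI cuts after base 5 of each site (before the last base), so after positions 63, 108, 117.
Linear molecule, 3 cuts → 4 fragments:
  1–63 → 63 bp
  64–108 → 45 bp
  109–117 → 9 bp
  118–167 → 50 bp
Sorted largest to smallest: 63, 50, 45, 9 bp.

63, 50, 45, 9 bp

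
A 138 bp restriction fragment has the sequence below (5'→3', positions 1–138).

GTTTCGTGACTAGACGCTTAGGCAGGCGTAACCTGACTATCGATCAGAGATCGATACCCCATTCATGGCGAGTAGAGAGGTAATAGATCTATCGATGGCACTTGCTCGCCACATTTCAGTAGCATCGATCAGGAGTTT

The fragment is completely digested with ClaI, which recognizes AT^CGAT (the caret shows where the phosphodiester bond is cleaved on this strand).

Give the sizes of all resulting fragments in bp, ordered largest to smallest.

41, 40, 33, 13, 11 bp

ClaI sites (ATCGAT) start at positions 39, 50, 91, 124.
ClaI cuts after base 2 of each site, so after positions 40, 51, 92, 125.
Linear molecule, 4 cuts → 5 fragments:
  1–40 → 40 bp
  41–51 → 11 bp
  52–92 → 41 bp
  93–125 → 33 bp
  126–138 → 13 bp
Sorted largest to smallest: 41, 40, 33, 13, 11 bp.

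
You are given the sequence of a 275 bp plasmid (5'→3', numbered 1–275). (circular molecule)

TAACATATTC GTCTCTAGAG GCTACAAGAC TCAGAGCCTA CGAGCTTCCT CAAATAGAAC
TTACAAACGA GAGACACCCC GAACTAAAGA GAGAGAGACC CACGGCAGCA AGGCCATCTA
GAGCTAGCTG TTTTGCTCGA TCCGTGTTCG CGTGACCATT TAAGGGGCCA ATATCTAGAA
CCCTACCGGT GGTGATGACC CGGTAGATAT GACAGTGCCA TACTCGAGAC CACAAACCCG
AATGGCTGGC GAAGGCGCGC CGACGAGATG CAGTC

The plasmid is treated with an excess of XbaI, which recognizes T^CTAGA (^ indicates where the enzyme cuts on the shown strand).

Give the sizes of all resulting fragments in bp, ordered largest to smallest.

115, 103, 57 bp

XbaI sites (TCTAGA) start at positions 14, 117, 174.
XbaI cuts after the first base of each site, so after positions 14, 117, 174.
Circular molecule, 3 cuts → 3 fragments:
  15–117 → 103 bp
  118–174 → 57 bp
  175–275 then 1–14 → 101 + 14 = 115 bp
Sorted largest to smallest: 115, 103, 57 bp.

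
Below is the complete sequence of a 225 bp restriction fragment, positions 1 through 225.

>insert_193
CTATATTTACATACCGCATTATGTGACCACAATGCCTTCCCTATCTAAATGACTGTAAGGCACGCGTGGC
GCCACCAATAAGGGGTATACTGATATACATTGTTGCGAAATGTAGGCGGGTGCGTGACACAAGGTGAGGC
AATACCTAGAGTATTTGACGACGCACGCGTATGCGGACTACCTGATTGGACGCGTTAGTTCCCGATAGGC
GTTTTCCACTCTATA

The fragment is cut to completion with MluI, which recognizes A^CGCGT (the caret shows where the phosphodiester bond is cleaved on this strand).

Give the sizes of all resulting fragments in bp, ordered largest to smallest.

MluI sites (ACGCGT) start at positions 62, 165, 190.
MluI cuts after the first base of each site, so after positions 62, 165, 190.
Linear molecule, 3 cuts → 4 fragments:
  1–62 → 62 bp
  63–165 → 103 bp
  166–190 → 25 bp
  191–225 → 35 bp
Sorted largest to smallest: 103, 62, 35, 25 bp.

103, 62, 35, 25 bp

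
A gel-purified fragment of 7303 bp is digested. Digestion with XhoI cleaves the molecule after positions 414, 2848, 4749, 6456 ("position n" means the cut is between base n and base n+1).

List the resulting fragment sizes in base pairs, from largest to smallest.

Linear molecule, 4 cuts → 5 fragments:
  414 − 0 = 414 bp
  2848 − 414 = 2434 bp
  4749 − 2848 = 1901 bp
  6456 − 4749 = 1707 bp
  7303 − 6456 = 847 bp
Sorted largest to smallest: 2434, 1901, 1707, 847, 414 bp.

2434, 1901, 1707, 847, 414 bp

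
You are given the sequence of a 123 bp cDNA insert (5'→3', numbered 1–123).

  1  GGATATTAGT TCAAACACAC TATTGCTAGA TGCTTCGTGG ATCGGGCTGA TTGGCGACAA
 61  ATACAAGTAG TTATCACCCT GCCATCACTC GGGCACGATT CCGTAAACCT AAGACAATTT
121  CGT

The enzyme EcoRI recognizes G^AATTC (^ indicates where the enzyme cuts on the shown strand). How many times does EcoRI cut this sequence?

0

No occurrence of GAATTC is present in the sequence.
EcoRI does not cut: 0 sites.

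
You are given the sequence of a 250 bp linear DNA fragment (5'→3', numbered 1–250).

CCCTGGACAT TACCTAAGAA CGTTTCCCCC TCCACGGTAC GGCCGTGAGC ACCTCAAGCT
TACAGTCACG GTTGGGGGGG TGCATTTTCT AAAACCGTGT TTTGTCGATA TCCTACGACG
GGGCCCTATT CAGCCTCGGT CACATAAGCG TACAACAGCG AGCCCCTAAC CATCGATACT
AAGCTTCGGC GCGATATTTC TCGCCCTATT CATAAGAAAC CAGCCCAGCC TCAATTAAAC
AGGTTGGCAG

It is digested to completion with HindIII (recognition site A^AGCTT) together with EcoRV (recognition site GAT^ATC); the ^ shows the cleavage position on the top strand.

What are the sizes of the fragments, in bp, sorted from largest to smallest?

72, 69, 56, 53 bp

HindIII sites (AAGCTT) start at positions 56, 181.
HindIII cuts after the first base of each site, so after positions 56, 181.
The EcoRV site (GATATC) starts at position 107.
EcoRV cuts after base 3 of each site, so after position 109.
Combined cut positions: 56, 109, 181.
Linear molecule, 3 cuts → 4 fragments:
  1–56 → 56 bp
  57–109 → 53 bp
  110–181 → 72 bp
  182–250 → 69 bp
Sorted largest to smallest: 72, 69, 56, 53 bp.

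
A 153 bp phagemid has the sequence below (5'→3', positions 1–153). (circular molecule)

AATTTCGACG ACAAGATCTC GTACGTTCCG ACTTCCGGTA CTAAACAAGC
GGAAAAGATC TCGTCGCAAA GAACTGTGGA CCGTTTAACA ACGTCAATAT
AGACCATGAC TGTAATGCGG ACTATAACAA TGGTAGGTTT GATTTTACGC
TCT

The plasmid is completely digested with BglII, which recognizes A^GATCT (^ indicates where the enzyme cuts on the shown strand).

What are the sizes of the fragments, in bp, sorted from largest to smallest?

BglII sites (AGATCT) start at positions 14, 56.
BglII cuts after the first base of each site, so after positions 14, 56.
Circular molecule, 2 cuts → 2 fragments:
  15–56 → 42 bp
  57–153 then 1–14 → 97 + 14 = 111 bp
Sorted largest to smallest: 111, 42 bp.

111, 42 bp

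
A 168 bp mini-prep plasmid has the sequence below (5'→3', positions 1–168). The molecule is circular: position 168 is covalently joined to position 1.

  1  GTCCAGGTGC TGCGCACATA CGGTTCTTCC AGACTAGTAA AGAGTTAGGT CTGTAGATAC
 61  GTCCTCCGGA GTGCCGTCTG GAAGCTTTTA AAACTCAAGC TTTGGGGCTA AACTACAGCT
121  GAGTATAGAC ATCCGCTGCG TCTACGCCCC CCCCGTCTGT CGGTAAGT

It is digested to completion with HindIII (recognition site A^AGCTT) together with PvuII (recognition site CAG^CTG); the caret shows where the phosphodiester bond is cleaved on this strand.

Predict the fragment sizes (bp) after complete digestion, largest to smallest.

HindIII sites (AAGCTT) start at positions 82, 97.
HindIII cuts after the first base of each site, so after positions 82, 97.
The PvuII site (CAGCTG) starts at position 116.
PvuII cuts after base 3 of each site, so after position 118.
Combined cut positions: 82, 97, 118.
Circular molecule, 3 cuts → 3 fragments:
  83–97 → 15 bp
  98–118 → 21 bp
  119–168 then 1–82 → 50 + 82 = 132 bp
Sorted largest to smallest: 132, 21, 15 bp.

132, 21, 15 bp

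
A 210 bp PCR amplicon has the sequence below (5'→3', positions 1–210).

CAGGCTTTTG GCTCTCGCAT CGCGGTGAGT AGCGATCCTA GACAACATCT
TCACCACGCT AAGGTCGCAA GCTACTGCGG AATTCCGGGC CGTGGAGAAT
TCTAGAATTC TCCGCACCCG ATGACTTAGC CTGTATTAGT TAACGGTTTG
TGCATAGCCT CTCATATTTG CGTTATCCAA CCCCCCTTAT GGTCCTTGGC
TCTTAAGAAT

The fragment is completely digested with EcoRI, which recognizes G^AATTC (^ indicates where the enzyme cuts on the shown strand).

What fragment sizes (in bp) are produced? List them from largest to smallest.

105, 80, 17, 8 bp

EcoRI sites (GAATTC) start at positions 80, 97, 105.
EcoRI cuts after the first base of each site, so after positions 80, 97, 105.
Linear molecule, 3 cuts → 4 fragments:
  1–80 → 80 bp
  81–97 → 17 bp
  98–105 → 8 bp
  106–210 → 105 bp
Sorted largest to smallest: 105, 80, 17, 8 bp.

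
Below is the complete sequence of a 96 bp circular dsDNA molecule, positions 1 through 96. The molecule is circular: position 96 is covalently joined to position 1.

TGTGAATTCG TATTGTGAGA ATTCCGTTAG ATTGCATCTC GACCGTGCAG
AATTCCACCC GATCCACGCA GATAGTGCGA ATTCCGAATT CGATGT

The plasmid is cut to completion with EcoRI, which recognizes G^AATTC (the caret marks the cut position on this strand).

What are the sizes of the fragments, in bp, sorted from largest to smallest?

EcoRI sites (GAATTC) start at positions 4, 19, 50, 79, 86.
EcoRI cuts after the first base of each site, so after positions 4, 19, 50, 79, 86.
Circular molecule, 5 cuts → 5 fragments:
  5–19 → 15 bp
  20–50 → 31 bp
  51–79 → 29 bp
  80–86 → 7 bp
  87–96 then 1–4 → 10 + 4 = 14 bp
Sorted largest to smallest: 31, 29, 15, 14, 7 bp.

31, 29, 15, 14, 7 bp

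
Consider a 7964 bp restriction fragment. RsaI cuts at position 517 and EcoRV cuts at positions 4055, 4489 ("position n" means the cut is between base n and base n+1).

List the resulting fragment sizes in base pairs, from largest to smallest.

3538, 3475, 517, 434 bp

Combined cut positions (sorted): 517, 4055, 4489.
Linear molecule, 3 cuts → 4 fragments:
  517 − 0 = 517 bp
  4055 − 517 = 3538 bp
  4489 − 4055 = 434 bp
  7964 − 4489 = 3475 bp
Sorted largest to smallest: 3538, 3475, 517, 434 bp.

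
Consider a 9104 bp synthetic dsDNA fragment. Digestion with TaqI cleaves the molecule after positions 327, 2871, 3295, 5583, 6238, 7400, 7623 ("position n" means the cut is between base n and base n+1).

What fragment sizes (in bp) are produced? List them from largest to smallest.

2544, 2288, 1481, 1162, 655, 424, 327, 223 bp

Linear molecule, 7 cuts → 8 fragments:
  327 − 0 = 327 bp
  2871 − 327 = 2544 bp
  3295 − 2871 = 424 bp
  5583 − 3295 = 2288 bp
  6238 − 5583 = 655 bp
  7400 − 6238 = 1162 bp
  7623 − 7400 = 223 bp
  9104 − 7623 = 1481 bp
Sorted largest to smallest: 2544, 2288, 1481, 1162, 655, 424, 327, 223 bp.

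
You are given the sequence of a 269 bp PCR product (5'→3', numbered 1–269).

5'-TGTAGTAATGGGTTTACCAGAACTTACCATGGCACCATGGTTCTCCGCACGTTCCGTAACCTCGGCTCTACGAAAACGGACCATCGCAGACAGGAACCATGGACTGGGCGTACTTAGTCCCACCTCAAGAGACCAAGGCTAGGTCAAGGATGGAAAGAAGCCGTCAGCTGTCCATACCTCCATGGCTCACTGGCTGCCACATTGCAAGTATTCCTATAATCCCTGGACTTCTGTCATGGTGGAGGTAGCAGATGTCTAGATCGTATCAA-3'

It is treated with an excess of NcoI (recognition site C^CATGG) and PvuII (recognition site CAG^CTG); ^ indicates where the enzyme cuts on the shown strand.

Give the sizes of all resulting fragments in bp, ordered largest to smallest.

89, 70, 62, 27, 13, 8 bp

NcoI sites (CCATGG) start at positions 27, 35, 97, 180.
NcoI cuts after the first base of each site, so after positions 27, 35, 97, 180.
The PvuII site (CAGCTG) starts at position 165.
PvuII cuts after base 3 of each site, so after position 167.
Combined cut positions: 27, 35, 97, 167, 180.
Linear molecule, 5 cuts → 6 fragments:
  1–27 → 27 bp
  28–35 → 8 bp
  36–97 → 62 bp
  98–167 → 70 bp
  168–180 → 13 bp
  181–269 → 89 bp
Sorted largest to smallest: 89, 70, 62, 27, 13, 8 bp.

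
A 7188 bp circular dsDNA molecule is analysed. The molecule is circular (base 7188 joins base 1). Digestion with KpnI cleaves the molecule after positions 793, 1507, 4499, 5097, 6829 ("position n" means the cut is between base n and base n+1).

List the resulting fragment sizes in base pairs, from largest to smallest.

Circular molecule, 5 cuts → 5 fragments:
  1507 − 793 = 714 bp
  4499 − 1507 = 2992 bp
  5097 − 4499 = 598 bp
  6829 − 5097 = 1732 bp
  wrap: 7188 − 6829 + 793 = 1152 bp
Sorted largest to smallest: 2992, 1732, 1152, 714, 598 bp.

2992, 1732, 1152, 714, 598 bp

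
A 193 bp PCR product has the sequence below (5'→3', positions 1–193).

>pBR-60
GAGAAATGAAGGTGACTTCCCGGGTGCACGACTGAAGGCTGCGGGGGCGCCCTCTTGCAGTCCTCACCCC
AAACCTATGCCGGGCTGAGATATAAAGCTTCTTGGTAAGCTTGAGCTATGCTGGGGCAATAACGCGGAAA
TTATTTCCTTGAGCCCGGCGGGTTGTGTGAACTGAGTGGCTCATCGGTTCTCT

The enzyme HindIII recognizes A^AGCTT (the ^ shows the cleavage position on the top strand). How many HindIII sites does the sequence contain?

2

AAGCTT occurs starting at positions 95, 107.
HindIII cuts at 2 sites.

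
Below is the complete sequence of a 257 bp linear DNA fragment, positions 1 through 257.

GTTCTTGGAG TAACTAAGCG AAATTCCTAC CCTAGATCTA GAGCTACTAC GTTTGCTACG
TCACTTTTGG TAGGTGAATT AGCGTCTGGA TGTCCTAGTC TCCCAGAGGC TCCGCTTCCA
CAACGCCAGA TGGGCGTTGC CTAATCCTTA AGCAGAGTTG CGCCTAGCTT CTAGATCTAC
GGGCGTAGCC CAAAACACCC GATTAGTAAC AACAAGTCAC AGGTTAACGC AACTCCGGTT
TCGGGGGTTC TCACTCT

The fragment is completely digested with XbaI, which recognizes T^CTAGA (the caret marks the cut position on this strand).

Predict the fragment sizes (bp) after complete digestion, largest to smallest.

133, 87, 37 bp

XbaI sites (TCTAGA) start at positions 37, 170.
XbaI cuts after the first base of each site, so after positions 37, 170.
Linear molecule, 2 cuts → 3 fragments:
  1–37 → 37 bp
  38–170 → 133 bp
  171–257 → 87 bp
Sorted largest to smallest: 133, 87, 37 bp.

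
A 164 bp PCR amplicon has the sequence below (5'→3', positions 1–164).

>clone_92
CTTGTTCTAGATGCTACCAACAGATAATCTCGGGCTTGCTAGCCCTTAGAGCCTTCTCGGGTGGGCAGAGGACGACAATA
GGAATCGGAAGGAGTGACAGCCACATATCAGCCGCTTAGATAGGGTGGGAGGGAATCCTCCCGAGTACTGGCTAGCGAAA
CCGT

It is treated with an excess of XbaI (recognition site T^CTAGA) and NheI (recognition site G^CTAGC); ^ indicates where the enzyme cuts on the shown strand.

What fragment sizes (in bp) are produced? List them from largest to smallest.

The XbaI site (TCTAGA) starts at position 6.
XbaI cuts after the first base of each site, so after position 6.
NheI sites (GCTAGC) start at positions 38, 151.
NheI cuts after the first base of each site, so after positions 38, 151.
Combined cut positions: 6, 38, 151.
Linear molecule, 3 cuts → 4 fragments:
  1–6 → 6 bp
  7–38 → 32 bp
  39–151 → 113 bp
  152–164 → 13 bp
Sorted largest to smallest: 113, 32, 13, 6 bp.

113, 32, 13, 6 bp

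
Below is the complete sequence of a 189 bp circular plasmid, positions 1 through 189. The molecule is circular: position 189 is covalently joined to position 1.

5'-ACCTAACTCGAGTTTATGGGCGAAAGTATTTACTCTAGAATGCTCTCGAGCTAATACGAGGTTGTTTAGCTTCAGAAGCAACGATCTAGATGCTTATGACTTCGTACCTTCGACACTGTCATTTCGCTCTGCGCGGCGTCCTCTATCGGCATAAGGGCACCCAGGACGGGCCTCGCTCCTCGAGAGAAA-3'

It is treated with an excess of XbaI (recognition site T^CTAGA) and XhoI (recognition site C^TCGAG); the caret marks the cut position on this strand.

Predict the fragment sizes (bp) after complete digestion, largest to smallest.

94, 40, 27, 17, 11 bp

XbaI sites (TCTAGA) start at positions 34, 85.
XbaI cuts after the first base of each site, so after positions 34, 85.
XhoI sites (CTCGAG) start at positions 7, 45, 179.
XhoI cuts after the first base of each site, so after positions 7, 45, 179.
Combined cut positions: 7, 34, 45, 85, 179.
Circular molecule, 5 cuts → 5 fragments:
  8–34 → 27 bp
  35–45 → 11 bp
  46–85 → 40 bp
  86–179 → 94 bp
  180–189 then 1–7 → 10 + 7 = 17 bp
Sorted largest to smallest: 94, 40, 27, 17, 11 bp.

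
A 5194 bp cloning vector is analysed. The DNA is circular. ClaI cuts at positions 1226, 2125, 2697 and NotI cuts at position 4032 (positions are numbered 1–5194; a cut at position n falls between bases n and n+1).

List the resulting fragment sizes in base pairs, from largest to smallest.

2388, 1335, 899, 572 bp

Combined cut positions (sorted): 1226, 2125, 2697, 4032.
Circular molecule, 4 cuts → 4 fragments:
  2125 − 1226 = 899 bp
  2697 − 2125 = 572 bp
  4032 − 2697 = 1335 bp
  wrap: 5194 − 4032 + 1226 = 2388 bp
Sorted largest to smallest: 2388, 1335, 899, 572 bp.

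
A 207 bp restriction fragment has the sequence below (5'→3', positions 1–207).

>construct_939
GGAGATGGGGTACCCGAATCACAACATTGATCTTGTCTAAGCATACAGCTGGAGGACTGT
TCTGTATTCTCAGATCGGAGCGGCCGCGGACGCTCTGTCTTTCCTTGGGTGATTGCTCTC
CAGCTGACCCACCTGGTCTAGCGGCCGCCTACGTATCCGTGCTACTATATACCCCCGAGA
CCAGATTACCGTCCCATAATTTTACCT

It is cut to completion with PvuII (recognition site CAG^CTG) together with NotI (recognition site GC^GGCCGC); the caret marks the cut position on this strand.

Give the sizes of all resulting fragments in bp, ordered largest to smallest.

PvuII sites (CAGCTG) start at positions 46, 121.
PvuII cuts after base 3 of each site, so after positions 48, 123.
NotI sites (GCGGCCGC) start at positions 80, 141.
NotI cuts after base 2 of each site, so after positions 81, 142.
Combined cut positions: 48, 81, 123, 142.
Linear molecule, 4 cuts → 5 fragments:
  1–48 → 48 bp
  49–81 → 33 bp
  82–123 → 42 bp
  124–142 → 19 bp
  143–207 → 65 bp
Sorted largest to smallest: 65, 48, 42, 33, 19 bp.

65, 48, 42, 33, 19 bp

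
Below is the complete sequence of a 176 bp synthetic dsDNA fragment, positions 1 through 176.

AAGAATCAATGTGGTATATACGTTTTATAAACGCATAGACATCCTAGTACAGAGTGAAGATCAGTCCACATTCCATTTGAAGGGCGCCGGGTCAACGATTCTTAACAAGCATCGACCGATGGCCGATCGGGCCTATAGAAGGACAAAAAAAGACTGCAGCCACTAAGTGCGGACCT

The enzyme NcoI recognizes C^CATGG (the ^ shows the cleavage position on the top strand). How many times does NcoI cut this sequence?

No occurrence of CCATGG is present in the sequence.
NcoI does not cut: 0 sites.

0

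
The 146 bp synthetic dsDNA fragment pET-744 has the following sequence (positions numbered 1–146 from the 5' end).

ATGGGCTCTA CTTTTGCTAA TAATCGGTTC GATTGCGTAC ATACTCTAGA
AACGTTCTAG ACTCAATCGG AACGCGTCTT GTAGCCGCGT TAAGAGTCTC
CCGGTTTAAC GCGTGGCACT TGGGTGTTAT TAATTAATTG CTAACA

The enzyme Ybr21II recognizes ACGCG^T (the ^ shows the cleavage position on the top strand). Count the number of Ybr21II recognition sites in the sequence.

2

ACGCGT occurs starting at positions 72, 109.
Ybr21II cuts at 2 sites.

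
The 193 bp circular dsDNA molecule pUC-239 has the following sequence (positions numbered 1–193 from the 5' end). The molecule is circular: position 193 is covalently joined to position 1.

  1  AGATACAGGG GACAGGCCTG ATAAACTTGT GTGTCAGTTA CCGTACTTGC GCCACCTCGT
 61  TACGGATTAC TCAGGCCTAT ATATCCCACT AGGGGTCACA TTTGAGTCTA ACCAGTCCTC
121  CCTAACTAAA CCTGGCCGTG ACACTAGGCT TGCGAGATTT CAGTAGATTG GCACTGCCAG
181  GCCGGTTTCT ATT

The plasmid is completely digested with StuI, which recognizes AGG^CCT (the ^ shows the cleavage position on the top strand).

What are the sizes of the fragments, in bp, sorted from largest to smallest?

StuI sites (AGGCCT) start at positions 14, 73.
StuI cuts after base 3 of each site, so after positions 16, 75.
Circular molecule, 2 cuts → 2 fragments:
  17–75 → 59 bp
  76–193 then 1–16 → 118 + 16 = 134 bp
Sorted largest to smallest: 134, 59 bp.

134, 59 bp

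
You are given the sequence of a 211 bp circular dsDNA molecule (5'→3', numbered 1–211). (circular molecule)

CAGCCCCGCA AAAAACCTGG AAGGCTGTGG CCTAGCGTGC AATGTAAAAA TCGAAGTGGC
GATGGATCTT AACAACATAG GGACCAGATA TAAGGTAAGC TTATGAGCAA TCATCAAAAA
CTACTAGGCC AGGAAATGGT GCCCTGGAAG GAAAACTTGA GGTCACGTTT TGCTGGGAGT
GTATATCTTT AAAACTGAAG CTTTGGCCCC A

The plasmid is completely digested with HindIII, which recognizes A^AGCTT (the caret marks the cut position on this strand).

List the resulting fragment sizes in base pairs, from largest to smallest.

HindIII sites (AAGCTT) start at positions 97, 198.
HindIII cuts after the first base of each site, so after positions 97, 198.
Circular molecule, 2 cuts → 2 fragments:
  98–198 → 101 bp
  199–211 then 1–97 → 13 + 97 = 110 bp
Sorted largest to smallest: 110, 101 bp.

110, 101 bp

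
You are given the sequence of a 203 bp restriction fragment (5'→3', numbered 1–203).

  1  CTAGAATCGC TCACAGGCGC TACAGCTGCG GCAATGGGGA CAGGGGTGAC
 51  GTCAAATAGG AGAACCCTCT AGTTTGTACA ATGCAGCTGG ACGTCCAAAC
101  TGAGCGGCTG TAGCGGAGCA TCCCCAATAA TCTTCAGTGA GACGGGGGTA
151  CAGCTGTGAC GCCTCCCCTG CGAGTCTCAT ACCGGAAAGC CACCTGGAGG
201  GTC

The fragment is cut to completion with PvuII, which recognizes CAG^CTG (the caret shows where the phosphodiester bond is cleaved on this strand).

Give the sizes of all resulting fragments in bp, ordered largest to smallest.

67, 61, 50, 25 bp

PvuII sites (CAGCTG) start at positions 23, 84, 151.
PvuII cuts after base 3 of each site, so after positions 25, 86, 153.
Linear molecule, 3 cuts → 4 fragments:
  1–25 → 25 bp
  26–86 → 61 bp
  87–153 → 67 bp
  154–203 → 50 bp
Sorted largest to smallest: 67, 61, 50, 25 bp.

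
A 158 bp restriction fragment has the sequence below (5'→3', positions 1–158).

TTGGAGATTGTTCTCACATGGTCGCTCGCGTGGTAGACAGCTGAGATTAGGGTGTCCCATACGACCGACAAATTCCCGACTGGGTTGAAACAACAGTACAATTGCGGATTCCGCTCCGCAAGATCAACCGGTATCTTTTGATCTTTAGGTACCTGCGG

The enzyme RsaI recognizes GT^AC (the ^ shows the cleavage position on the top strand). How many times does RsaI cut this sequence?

2

GTAC occurs starting at positions 96, 149.
RsaI cuts at 2 sites.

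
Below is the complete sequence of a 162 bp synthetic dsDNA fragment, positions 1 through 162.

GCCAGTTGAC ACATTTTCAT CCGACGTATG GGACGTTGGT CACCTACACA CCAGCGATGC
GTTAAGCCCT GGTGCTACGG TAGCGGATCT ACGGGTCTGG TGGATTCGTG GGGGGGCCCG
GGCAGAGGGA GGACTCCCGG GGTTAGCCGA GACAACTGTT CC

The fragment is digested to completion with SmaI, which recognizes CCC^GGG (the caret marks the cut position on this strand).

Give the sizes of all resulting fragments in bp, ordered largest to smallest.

119, 24, 19 bp

SmaI sites (CCCGGG) start at positions 117, 136.
SmaI cuts after base 3 of each site, so after positions 119, 138.
Linear molecule, 2 cuts → 3 fragments:
  1–119 → 119 bp
  120–138 → 19 bp
  139–162 → 24 bp
Sorted largest to smallest: 119, 24, 19 bp.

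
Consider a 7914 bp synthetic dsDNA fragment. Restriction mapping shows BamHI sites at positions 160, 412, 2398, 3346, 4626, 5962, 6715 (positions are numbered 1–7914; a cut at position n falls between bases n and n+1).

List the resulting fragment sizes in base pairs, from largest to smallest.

Linear molecule, 7 cuts → 8 fragments:
  160 − 0 = 160 bp
  412 − 160 = 252 bp
  2398 − 412 = 1986 bp
  3346 − 2398 = 948 bp
  4626 − 3346 = 1280 bp
  5962 − 4626 = 1336 bp
  6715 − 5962 = 753 bp
  7914 − 6715 = 1199 bp
Sorted largest to smallest: 1986, 1336, 1280, 1199, 948, 753, 252, 160 bp.

1986, 1336, 1280, 1199, 948, 753, 252, 160 bp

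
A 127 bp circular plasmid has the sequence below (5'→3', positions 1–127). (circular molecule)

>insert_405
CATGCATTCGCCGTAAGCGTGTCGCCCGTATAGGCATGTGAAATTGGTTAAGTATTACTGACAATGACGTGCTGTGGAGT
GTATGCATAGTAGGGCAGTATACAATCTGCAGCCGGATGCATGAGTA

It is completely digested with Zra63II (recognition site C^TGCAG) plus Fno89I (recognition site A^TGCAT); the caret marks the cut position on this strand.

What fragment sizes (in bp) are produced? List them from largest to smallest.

81, 24, 12, 10 bp

The Zra63II site (CTGCAG) starts at position 107.
Zra63II cuts after the first base of each site, so after position 107.
Fno89I sites (ATGCAT) start at positions 2, 83, 117.
Fno89I cuts after the first base of each site, so after positions 2, 83, 117.
Combined cut positions: 2, 83, 107, 117.
Circular molecule, 4 cuts → 4 fragments:
  3–83 → 81 bp
  84–107 → 24 bp
  108–117 → 10 bp
  118–127 then 1–2 → 10 + 2 = 12 bp
Sorted largest to smallest: 81, 24, 12, 10 bp.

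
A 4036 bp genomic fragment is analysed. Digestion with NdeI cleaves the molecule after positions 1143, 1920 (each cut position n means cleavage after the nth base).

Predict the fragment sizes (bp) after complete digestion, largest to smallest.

Linear molecule, 2 cuts → 3 fragments:
  1143 − 0 = 1143 bp
  1920 − 1143 = 777 bp
  4036 − 1920 = 2116 bp
Sorted largest to smallest: 2116, 1143, 777 bp.

2116, 1143, 777 bp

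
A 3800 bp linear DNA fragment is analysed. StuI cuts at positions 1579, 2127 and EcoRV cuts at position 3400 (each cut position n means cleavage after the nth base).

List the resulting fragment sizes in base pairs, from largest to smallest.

1579, 1273, 548, 400 bp

Combined cut positions (sorted): 1579, 2127, 3400.
Linear molecule, 3 cuts → 4 fragments:
  1579 − 0 = 1579 bp
  2127 − 1579 = 548 bp
  3400 − 2127 = 1273 bp
  3800 − 3400 = 400 bp
Sorted largest to smallest: 1579, 1273, 548, 400 bp.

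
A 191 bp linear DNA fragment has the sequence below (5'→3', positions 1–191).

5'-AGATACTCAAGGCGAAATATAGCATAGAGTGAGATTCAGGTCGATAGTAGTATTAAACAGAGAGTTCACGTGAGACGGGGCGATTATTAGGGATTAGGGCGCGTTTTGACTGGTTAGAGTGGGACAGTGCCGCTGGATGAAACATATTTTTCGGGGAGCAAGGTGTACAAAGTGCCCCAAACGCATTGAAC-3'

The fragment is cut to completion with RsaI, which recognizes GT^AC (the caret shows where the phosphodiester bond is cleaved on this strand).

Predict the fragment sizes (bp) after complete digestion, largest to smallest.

166, 25 bp

The RsaI site (GTAC) starts at position 165.
RsaI cuts after base 2 of each site, so after position 166.
Linear molecule, 1 cut → 2 fragments:
  1–166 → 166 bp
  167–191 → 25 bp
Sorted largest to smallest: 166, 25 bp.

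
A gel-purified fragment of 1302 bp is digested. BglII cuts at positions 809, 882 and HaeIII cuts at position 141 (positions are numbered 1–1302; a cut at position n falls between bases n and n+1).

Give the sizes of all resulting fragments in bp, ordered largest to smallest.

Combined cut positions (sorted): 141, 809, 882.
Linear molecule, 3 cuts → 4 fragments:
  141 − 0 = 141 bp
  809 − 141 = 668 bp
  882 − 809 = 73 bp
  1302 − 882 = 420 bp
Sorted largest to smallest: 668, 420, 141, 73 bp.

668, 420, 141, 73 bp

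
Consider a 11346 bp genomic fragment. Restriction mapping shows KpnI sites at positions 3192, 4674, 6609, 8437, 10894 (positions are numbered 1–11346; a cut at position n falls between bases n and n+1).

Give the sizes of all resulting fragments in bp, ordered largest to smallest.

3192, 2457, 1935, 1828, 1482, 452 bp

Linear molecule, 5 cuts → 6 fragments:
  3192 − 0 = 3192 bp
  4674 − 3192 = 1482 bp
  6609 − 4674 = 1935 bp
  8437 − 6609 = 1828 bp
  10894 − 8437 = 2457 bp
  11346 − 10894 = 452 bp
Sorted largest to smallest: 3192, 2457, 1935, 1828, 1482, 452 bp.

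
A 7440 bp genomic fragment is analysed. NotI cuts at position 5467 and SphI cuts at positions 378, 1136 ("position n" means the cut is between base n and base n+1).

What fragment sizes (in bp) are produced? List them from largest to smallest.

4331, 1973, 758, 378 bp

Combined cut positions (sorted): 378, 1136, 5467.
Linear molecule, 3 cuts → 4 fragments:
  378 − 0 = 378 bp
  1136 − 378 = 758 bp
  5467 − 1136 = 4331 bp
  7440 − 5467 = 1973 bp
Sorted largest to smallest: 4331, 1973, 758, 378 bp.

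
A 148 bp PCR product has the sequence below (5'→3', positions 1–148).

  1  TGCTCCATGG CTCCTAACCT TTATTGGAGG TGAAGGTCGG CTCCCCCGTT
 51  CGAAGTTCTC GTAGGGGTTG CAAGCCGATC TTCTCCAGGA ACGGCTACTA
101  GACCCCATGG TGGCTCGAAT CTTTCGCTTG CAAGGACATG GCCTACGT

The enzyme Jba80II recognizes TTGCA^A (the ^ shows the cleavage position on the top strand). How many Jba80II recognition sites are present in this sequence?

TTGCAA occurs starting at positions 68, 128.
Jba80II cuts at 2 sites.

2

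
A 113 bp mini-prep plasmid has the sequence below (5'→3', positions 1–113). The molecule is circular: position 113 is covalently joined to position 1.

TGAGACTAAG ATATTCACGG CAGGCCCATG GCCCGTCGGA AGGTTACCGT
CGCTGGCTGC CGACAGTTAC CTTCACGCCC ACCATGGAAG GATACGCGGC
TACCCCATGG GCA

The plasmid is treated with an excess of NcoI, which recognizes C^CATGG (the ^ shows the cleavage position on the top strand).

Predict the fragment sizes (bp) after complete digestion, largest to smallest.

NcoI sites (CCATGG) start at positions 26, 82, 105.
NcoI cuts after the first base of each site, so after positions 26, 82, 105.
Circular molecule, 3 cuts → 3 fragments:
  27–82 → 56 bp
  83–105 → 23 bp
  106–113 then 1–26 → 8 + 26 = 34 bp
Sorted largest to smallest: 56, 34, 23 bp.

56, 34, 23 bp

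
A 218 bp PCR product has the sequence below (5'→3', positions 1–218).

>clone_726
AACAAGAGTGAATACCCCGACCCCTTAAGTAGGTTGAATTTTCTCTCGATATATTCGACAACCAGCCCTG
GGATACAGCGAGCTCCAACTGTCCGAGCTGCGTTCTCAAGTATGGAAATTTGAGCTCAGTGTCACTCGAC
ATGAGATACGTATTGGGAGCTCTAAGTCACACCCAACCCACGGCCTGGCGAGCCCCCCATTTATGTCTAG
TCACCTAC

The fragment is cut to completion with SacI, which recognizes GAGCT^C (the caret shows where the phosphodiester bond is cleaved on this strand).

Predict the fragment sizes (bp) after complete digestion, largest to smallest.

SacI sites (GAGCTC) start at positions 80, 122, 157.
SacI cuts after base 5 of each site (before the last base), so after positions 84, 126, 161.
Linear molecule, 3 cuts → 4 fragments:
  1–84 → 84 bp
  85–126 → 42 bp
  127–161 → 35 bp
  162–218 → 57 bp
Sorted largest to smallest: 84, 57, 42, 35 bp.

84, 57, 42, 35 bp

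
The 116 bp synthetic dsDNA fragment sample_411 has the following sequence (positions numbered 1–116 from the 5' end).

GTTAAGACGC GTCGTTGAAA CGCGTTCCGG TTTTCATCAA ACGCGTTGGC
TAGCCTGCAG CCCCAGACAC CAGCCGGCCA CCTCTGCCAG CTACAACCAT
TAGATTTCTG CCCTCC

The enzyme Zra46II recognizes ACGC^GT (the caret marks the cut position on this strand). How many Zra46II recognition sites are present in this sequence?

ACGCGT occurs starting at positions 7, 20, 41.
Zra46II cuts at 3 sites.

3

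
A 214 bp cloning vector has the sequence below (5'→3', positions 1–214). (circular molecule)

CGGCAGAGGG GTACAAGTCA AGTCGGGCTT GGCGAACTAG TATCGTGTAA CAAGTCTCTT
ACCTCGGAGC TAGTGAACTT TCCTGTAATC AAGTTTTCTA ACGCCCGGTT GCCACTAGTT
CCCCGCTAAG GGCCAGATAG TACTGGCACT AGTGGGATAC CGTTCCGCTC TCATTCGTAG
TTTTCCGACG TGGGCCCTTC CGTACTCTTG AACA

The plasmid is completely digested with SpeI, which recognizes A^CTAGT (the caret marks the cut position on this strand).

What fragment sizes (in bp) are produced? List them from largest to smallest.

SpeI sites (ACTAGT) start at positions 36, 114, 148.
SpeI cuts after the first base of each site, so after positions 36, 114, 148.
Circular molecule, 3 cuts → 3 fragments:
  37–114 → 78 bp
  115–148 → 34 bp
  149–214 then 1–36 → 66 + 36 = 102 bp
Sorted largest to smallest: 102, 78, 34 bp.

102, 78, 34 bp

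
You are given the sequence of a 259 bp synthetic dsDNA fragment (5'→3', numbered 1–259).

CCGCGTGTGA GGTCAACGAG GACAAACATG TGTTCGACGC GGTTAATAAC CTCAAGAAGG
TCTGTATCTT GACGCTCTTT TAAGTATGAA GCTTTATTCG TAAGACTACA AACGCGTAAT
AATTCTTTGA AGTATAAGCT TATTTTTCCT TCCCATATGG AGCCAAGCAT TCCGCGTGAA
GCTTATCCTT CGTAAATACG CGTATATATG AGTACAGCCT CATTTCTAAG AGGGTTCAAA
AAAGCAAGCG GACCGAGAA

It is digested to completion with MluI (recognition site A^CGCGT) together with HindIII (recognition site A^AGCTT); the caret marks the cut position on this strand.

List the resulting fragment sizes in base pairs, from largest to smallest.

89, 61, 43, 24, 23, 19 bp

MluI sites (ACGCGT) start at positions 112, 198.
MluI cuts after the first base of each site, so after positions 112, 198.
HindIII sites (AAGCTT) start at positions 89, 136, 179.
HindIII cuts after the first base of each site, so after positions 89, 136, 179.
Combined cut positions: 89, 112, 136, 179, 198.
Linear molecule, 5 cuts → 6 fragments:
  1–89 → 89 bp
  90–112 → 23 bp
  113–136 → 24 bp
  137–179 → 43 bp
  180–198 → 19 bp
  199–259 → 61 bp
Sorted largest to smallest: 89, 61, 43, 24, 23, 19 bp.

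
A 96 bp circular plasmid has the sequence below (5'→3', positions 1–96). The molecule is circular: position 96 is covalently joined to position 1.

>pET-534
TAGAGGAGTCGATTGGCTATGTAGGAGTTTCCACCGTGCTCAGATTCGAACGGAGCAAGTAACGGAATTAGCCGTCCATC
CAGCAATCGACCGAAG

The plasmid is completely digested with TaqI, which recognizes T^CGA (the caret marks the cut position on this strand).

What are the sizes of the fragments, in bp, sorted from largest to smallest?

TaqI sites (TCGA) start at positions 9, 46, 87.
TaqI cuts after the first base of each site, so after positions 9, 46, 87.
Circular molecule, 3 cuts → 3 fragments:
  10–46 → 37 bp
  47–87 → 41 bp
  88–96 then 1–9 → 9 + 9 = 18 bp
Sorted largest to smallest: 41, 37, 18 bp.

41, 37, 18 bp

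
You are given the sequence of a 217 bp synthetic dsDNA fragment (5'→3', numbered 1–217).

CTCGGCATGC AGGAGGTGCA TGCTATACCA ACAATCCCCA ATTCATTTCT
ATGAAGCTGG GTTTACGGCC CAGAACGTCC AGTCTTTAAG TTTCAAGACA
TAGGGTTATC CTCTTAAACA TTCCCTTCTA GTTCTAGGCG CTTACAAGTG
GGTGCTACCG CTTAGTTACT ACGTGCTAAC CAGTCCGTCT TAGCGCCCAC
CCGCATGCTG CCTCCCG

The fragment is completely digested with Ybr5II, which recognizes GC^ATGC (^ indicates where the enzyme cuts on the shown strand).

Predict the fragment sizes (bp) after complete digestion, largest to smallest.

185, 13, 13, 6 bp

Ybr5II sites (GCATGC) start at positions 5, 18, 203.
Ybr5II cuts after base 2 of each site, so after positions 6, 19, 204.
Linear molecule, 3 cuts → 4 fragments:
  1–6 → 6 bp
  7–19 → 13 bp
  20–204 → 185 bp
  205–217 → 13 bp
Sorted largest to smallest: 185, 13, 13, 6 bp.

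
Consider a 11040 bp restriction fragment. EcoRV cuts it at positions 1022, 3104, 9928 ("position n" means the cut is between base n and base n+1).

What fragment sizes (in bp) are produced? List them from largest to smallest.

6824, 2082, 1112, 1022 bp

Linear molecule, 3 cuts → 4 fragments:
  1022 − 0 = 1022 bp
  3104 − 1022 = 2082 bp
  9928 − 3104 = 6824 bp
  11040 − 9928 = 1112 bp
Sorted largest to smallest: 6824, 2082, 1112, 1022 bp.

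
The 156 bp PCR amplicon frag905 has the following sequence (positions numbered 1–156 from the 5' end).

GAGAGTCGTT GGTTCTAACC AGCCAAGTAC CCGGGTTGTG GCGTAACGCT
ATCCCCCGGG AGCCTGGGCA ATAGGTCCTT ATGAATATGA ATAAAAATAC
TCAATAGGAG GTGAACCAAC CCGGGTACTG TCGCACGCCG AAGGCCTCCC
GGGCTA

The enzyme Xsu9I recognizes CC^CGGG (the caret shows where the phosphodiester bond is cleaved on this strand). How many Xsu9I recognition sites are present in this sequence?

CCCGGG occurs starting at positions 30, 55, 120, 148.
Xsu9I cuts at 4 sites.

4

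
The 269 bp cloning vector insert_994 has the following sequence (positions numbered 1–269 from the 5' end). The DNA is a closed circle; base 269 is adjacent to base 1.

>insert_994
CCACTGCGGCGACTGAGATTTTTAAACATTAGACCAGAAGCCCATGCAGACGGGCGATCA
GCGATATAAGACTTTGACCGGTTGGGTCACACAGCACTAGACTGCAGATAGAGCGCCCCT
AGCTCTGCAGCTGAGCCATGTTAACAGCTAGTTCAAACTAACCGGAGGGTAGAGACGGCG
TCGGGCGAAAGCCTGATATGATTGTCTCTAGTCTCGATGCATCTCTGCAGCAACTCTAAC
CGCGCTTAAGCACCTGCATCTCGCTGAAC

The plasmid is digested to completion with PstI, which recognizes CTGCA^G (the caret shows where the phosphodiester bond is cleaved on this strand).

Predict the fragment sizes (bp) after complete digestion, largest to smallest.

PstI sites (CTGCAG) start at positions 102, 125, 225.
PstI cuts after base 5 of each site (before the last base), so after positions 106, 129, 229.
Circular molecule, 3 cuts → 3 fragments:
  107–129 → 23 bp
  130–229 → 100 bp
  230–269 then 1–106 → 40 + 106 = 146 bp
Sorted largest to smallest: 146, 100, 23 bp.

146, 100, 23 bp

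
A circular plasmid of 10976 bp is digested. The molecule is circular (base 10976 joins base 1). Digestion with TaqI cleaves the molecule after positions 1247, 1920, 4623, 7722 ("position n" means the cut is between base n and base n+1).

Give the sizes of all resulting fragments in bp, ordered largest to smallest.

4501, 3099, 2703, 673 bp

Circular molecule, 4 cuts → 4 fragments:
  1920 − 1247 = 673 bp
  4623 − 1920 = 2703 bp
  7722 − 4623 = 3099 bp
  wrap: 10976 − 7722 + 1247 = 4501 bp
Sorted largest to smallest: 4501, 3099, 2703, 673 bp.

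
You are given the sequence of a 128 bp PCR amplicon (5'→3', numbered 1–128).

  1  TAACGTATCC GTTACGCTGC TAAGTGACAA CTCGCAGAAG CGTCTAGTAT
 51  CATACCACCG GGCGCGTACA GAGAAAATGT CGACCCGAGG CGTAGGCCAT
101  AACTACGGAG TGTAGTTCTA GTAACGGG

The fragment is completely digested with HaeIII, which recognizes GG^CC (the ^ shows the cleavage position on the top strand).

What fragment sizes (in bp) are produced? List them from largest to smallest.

The HaeIII site (GGCC) starts at position 95.
HaeIII cuts after base 2 of each site, so after position 96.
Linear molecule, 1 cut → 2 fragments:
  1–96 → 96 bp
  97–128 → 32 bp
Sorted largest to smallest: 96, 32 bp.

96, 32 bp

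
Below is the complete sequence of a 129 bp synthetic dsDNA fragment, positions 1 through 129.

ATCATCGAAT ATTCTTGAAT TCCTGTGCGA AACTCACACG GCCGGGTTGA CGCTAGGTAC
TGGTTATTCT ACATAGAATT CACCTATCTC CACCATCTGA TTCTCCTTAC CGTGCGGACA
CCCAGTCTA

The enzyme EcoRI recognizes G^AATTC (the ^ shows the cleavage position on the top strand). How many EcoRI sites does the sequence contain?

GAATTC occurs starting at positions 17, 76.
EcoRI cuts at 2 sites.

2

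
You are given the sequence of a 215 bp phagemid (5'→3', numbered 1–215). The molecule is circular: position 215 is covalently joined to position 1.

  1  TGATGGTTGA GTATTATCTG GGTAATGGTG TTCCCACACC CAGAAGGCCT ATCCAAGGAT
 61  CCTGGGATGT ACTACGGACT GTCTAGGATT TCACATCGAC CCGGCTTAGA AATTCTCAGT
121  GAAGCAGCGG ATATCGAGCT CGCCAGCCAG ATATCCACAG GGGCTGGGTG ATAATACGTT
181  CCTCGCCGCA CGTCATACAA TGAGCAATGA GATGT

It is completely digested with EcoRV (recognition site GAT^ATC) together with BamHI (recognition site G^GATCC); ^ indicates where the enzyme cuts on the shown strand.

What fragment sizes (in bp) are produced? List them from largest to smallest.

EcoRV sites (GATATC) start at positions 130, 150.
EcoRV cuts after base 3 of each site, so after positions 132, 152.
The BamHI site (GGATCC) starts at position 57.
BamHI cuts after the first base of each site, so after position 57.
Combined cut positions: 57, 132, 152.
Circular molecule, 3 cuts → 3 fragments:
  58–132 → 75 bp
  133–152 → 20 bp
  153–215 then 1–57 → 63 + 57 = 120 bp
Sorted largest to smallest: 120, 75, 20 bp.

120, 75, 20 bp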